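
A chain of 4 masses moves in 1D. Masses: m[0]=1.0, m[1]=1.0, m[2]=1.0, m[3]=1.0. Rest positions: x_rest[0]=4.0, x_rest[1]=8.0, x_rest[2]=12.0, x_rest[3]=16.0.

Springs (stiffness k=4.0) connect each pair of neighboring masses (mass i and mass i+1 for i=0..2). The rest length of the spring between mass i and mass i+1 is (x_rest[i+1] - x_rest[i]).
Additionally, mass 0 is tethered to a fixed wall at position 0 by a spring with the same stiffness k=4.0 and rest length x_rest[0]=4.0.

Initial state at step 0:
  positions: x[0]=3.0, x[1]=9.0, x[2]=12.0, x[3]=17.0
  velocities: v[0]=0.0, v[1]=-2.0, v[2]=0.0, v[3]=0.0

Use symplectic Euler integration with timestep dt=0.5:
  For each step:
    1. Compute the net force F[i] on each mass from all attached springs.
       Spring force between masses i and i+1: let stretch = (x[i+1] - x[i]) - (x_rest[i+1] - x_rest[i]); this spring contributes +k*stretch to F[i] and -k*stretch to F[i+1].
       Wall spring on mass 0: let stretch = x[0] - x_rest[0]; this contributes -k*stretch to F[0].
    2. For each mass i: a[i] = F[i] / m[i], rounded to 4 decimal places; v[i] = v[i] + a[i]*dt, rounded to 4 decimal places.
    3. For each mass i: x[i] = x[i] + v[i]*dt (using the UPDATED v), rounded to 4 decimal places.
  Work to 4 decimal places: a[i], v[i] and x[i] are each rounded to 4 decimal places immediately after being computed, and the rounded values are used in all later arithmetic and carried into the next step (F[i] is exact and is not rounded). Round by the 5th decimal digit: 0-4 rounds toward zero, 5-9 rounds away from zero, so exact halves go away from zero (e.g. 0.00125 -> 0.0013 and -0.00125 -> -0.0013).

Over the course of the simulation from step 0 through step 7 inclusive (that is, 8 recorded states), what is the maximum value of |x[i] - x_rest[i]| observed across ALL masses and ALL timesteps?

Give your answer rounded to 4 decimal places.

Step 0: x=[3.0000 9.0000 12.0000 17.0000] v=[0.0000 -2.0000 0.0000 0.0000]
Step 1: x=[6.0000 5.0000 14.0000 16.0000] v=[6.0000 -8.0000 4.0000 -2.0000]
Step 2: x=[2.0000 11.0000 9.0000 17.0000] v=[-8.0000 12.0000 -10.0000 2.0000]
Step 3: x=[5.0000 6.0000 14.0000 14.0000] v=[6.0000 -10.0000 10.0000 -6.0000]
Step 4: x=[4.0000 8.0000 11.0000 15.0000] v=[-2.0000 4.0000 -6.0000 2.0000]
Step 5: x=[3.0000 9.0000 9.0000 16.0000] v=[-2.0000 2.0000 -4.0000 2.0000]
Step 6: x=[5.0000 4.0000 14.0000 14.0000] v=[4.0000 -10.0000 10.0000 -4.0000]
Step 7: x=[1.0000 10.0000 9.0000 16.0000] v=[-8.0000 12.0000 -10.0000 4.0000]
Max displacement = 4.0000

Answer: 4.0000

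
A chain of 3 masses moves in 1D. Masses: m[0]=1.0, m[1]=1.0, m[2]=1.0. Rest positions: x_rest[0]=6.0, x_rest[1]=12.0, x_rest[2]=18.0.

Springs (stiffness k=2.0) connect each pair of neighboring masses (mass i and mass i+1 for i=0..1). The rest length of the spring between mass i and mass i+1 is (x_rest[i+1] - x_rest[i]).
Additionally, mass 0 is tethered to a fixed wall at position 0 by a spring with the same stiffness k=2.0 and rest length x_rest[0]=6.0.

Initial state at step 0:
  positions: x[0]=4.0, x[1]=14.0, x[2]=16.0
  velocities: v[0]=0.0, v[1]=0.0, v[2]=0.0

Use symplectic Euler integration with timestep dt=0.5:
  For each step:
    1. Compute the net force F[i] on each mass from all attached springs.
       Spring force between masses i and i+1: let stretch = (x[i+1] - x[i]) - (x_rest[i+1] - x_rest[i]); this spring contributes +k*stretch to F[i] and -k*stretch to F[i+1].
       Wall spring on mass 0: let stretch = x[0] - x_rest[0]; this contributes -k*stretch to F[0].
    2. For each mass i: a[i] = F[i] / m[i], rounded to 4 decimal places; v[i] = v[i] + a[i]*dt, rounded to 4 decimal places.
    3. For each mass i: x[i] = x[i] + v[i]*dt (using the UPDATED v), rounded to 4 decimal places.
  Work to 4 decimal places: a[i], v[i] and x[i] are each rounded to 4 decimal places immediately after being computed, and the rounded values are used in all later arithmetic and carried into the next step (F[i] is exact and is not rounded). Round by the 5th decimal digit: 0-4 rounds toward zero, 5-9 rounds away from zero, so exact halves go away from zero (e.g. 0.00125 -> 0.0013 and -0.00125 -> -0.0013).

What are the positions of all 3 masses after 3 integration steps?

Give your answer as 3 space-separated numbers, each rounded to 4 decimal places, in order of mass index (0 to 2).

Step 0: x=[4.0000 14.0000 16.0000] v=[0.0000 0.0000 0.0000]
Step 1: x=[7.0000 10.0000 18.0000] v=[6.0000 -8.0000 4.0000]
Step 2: x=[8.0000 8.5000 19.0000] v=[2.0000 -3.0000 2.0000]
Step 3: x=[5.2500 12.0000 17.7500] v=[-5.5000 7.0000 -2.5000]

Answer: 5.2500 12.0000 17.7500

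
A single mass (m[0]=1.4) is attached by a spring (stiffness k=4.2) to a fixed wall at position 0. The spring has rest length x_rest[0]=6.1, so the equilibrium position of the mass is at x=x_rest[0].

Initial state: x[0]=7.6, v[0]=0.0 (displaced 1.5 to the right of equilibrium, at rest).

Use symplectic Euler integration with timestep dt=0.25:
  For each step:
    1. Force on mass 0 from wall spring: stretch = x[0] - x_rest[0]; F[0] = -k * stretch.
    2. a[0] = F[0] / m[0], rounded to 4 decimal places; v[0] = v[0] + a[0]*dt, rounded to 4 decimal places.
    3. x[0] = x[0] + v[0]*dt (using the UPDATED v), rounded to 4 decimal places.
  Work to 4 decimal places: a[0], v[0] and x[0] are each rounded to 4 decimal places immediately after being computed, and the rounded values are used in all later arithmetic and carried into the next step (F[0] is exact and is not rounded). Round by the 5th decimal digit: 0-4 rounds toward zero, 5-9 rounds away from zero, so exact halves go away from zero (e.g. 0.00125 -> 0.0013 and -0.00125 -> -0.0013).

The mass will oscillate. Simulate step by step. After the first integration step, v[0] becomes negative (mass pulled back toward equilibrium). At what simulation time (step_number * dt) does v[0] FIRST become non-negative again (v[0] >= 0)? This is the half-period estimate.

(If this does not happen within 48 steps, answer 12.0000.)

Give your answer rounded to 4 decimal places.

Step 0: x=[7.6000] v=[0.0000]
Step 1: x=[7.3188] v=[-1.1250]
Step 2: x=[6.8090] v=[-2.0391]
Step 3: x=[6.1663] v=[-2.5709]
Step 4: x=[5.5112] v=[-2.6206]
Step 5: x=[4.9665] v=[-2.1790]
Step 6: x=[4.6343] v=[-1.3289]
Step 7: x=[4.5769] v=[-0.2296]
Step 8: x=[4.8051] v=[0.9127]
First v>=0 after going negative at step 8, time=2.0000

Answer: 2.0000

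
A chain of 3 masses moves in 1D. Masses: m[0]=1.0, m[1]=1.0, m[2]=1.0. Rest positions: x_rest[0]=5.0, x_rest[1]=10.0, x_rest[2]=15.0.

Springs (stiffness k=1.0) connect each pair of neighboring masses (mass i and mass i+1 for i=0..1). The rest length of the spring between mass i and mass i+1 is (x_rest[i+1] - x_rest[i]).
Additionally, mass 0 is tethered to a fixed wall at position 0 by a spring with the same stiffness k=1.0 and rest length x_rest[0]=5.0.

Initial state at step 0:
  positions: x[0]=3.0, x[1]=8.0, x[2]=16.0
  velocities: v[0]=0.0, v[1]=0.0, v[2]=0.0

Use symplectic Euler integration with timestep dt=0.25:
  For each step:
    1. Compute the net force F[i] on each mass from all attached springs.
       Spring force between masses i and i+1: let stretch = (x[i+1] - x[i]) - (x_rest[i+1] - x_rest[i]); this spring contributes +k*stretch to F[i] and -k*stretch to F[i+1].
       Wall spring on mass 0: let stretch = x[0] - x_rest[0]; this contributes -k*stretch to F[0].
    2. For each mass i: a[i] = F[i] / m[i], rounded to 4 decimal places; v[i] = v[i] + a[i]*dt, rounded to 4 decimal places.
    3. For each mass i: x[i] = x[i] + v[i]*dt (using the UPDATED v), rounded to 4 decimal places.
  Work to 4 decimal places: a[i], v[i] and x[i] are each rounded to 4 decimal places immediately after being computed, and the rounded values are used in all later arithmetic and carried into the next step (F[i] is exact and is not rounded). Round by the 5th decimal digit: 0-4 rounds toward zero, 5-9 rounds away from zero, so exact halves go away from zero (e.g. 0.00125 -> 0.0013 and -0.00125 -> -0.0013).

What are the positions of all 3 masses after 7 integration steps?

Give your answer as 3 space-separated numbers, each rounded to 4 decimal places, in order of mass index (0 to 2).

Step 0: x=[3.0000 8.0000 16.0000] v=[0.0000 0.0000 0.0000]
Step 1: x=[3.1250 8.1875 15.8125] v=[0.5000 0.7500 -0.7500]
Step 2: x=[3.3711 8.5352 15.4609] v=[0.9844 1.3906 -1.4063]
Step 3: x=[3.7293 8.9930 14.9890] v=[1.4327 1.8310 -1.8877]
Step 4: x=[4.1834 9.4965 14.4548] v=[1.8163 2.0141 -2.1367]
Step 5: x=[4.7081 9.9779 13.9232] v=[2.0987 1.9254 -2.1263]
Step 6: x=[5.2679 10.3765 13.4576] v=[2.2391 1.5943 -1.8626]
Step 7: x=[5.8177 10.6484 13.1119] v=[2.1993 1.0874 -1.3829]

Answer: 5.8177 10.6484 13.1119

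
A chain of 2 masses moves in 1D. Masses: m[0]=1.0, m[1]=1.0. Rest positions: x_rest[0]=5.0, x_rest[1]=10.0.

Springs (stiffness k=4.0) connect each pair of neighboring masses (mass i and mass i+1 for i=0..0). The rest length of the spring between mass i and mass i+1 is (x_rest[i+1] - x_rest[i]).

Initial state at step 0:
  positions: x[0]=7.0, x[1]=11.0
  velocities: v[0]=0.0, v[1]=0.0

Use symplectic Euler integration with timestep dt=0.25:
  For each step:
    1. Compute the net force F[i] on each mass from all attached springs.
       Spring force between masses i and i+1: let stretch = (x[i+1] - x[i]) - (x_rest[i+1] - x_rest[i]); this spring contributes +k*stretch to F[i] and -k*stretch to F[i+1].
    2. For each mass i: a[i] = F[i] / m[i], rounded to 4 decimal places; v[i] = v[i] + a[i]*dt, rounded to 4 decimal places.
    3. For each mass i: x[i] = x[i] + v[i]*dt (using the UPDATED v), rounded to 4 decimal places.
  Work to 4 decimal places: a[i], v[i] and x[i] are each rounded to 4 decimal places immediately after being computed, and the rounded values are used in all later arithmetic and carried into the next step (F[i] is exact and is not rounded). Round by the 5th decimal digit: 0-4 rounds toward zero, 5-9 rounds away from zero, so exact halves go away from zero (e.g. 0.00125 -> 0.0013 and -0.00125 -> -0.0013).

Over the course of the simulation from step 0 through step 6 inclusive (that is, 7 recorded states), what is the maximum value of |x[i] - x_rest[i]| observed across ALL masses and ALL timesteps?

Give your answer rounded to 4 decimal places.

Step 0: x=[7.0000 11.0000] v=[0.0000 0.0000]
Step 1: x=[6.7500 11.2500] v=[-1.0000 1.0000]
Step 2: x=[6.3750 11.6250] v=[-1.5000 1.5000]
Step 3: x=[6.0625 11.9375] v=[-1.2500 1.2500]
Step 4: x=[5.9688 12.0313] v=[-0.3750 0.3750]
Step 5: x=[6.1407 11.8594] v=[0.6875 -0.6875]
Step 6: x=[6.4923 11.5079] v=[1.4062 -1.4062]
Max displacement = 2.0313

Answer: 2.0313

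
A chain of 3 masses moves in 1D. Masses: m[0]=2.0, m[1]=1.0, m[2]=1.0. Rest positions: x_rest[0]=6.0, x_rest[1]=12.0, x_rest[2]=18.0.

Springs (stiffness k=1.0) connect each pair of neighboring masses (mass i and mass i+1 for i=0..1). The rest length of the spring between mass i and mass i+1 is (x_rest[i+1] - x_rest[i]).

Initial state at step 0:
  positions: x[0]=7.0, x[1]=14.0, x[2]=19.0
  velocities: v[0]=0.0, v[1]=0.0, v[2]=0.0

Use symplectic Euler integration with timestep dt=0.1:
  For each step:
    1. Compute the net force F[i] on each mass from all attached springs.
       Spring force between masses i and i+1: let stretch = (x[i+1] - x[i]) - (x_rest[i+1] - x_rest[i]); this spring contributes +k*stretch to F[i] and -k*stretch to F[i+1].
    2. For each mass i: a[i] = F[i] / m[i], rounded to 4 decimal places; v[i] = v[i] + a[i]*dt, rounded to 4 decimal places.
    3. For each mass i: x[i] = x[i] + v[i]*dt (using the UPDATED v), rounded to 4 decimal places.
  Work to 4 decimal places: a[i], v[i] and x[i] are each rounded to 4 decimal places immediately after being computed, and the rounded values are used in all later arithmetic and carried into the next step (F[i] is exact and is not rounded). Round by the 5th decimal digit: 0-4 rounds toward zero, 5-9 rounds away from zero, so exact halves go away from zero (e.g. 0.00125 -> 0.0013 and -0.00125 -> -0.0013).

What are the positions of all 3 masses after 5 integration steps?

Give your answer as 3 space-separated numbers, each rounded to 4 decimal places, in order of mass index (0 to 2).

Answer: 7.0708 13.7189 19.1398

Derivation:
Step 0: x=[7.0000 14.0000 19.0000] v=[0.0000 0.0000 0.0000]
Step 1: x=[7.0050 13.9800 19.0100] v=[0.0500 -0.2000 0.1000]
Step 2: x=[7.0149 13.9406 19.0297] v=[0.0988 -0.3945 0.1970]
Step 3: x=[7.0294 13.8828 19.0585] v=[0.1451 -0.5782 0.2881]
Step 4: x=[7.0482 13.8082 19.0956] v=[0.1878 -0.7460 0.3705]
Step 5: x=[7.0708 13.7189 19.1398] v=[0.2258 -0.8933 0.4418]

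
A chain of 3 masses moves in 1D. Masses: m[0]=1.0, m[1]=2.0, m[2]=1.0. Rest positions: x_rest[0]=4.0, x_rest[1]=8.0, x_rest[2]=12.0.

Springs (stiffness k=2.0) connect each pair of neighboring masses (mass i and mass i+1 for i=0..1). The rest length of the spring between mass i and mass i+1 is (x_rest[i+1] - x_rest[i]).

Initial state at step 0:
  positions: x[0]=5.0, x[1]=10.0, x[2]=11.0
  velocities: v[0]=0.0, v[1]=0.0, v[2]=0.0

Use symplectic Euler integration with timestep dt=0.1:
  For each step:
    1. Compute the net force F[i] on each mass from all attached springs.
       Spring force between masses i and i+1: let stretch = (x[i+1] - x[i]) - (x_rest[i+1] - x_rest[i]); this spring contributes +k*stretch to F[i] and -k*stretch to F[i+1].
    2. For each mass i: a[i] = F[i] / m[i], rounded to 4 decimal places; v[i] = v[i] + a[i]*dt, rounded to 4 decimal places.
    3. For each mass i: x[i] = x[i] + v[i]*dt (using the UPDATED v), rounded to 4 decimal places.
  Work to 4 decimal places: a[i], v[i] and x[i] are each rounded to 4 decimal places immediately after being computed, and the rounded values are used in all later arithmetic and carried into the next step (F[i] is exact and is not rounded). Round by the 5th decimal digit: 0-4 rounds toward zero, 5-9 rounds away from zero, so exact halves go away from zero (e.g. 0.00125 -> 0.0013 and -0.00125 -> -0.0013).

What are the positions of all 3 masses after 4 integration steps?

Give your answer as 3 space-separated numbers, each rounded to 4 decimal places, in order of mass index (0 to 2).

Answer: 5.1824 9.6235 11.5705

Derivation:
Step 0: x=[5.0000 10.0000 11.0000] v=[0.0000 0.0000 0.0000]
Step 1: x=[5.0200 9.9600 11.0600] v=[0.2000 -0.4000 0.6000]
Step 2: x=[5.0588 9.8816 11.1780] v=[0.3880 -0.7840 1.1800]
Step 3: x=[5.1141 9.7679 11.3501] v=[0.5526 -1.1366 1.7207]
Step 4: x=[5.1824 9.6235 11.5705] v=[0.6834 -1.4438 2.2043]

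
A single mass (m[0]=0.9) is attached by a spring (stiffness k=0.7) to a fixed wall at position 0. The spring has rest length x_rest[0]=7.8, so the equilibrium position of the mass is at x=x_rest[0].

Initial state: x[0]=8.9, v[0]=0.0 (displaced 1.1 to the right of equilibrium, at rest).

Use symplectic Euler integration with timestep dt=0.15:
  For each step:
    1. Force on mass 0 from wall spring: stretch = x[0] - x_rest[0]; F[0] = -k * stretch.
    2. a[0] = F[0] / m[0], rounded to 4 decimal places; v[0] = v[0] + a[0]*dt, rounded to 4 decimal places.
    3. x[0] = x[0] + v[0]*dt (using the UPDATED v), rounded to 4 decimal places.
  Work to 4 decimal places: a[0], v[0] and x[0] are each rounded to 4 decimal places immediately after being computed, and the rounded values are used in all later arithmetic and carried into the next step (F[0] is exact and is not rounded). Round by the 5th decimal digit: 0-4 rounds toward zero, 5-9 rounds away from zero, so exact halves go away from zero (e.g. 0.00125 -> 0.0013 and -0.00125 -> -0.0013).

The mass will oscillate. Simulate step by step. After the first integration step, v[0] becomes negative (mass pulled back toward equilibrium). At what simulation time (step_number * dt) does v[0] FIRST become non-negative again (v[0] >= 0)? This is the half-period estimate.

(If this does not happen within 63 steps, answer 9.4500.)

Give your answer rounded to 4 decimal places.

Step 0: x=[8.9000] v=[0.0000]
Step 1: x=[8.8808] v=[-0.1283]
Step 2: x=[8.8426] v=[-0.2544]
Step 3: x=[8.7862] v=[-0.3760]
Step 4: x=[8.7125] v=[-0.4911]
Step 5: x=[8.6229] v=[-0.5976]
Step 6: x=[8.5189] v=[-0.6936]
Step 7: x=[8.4023] v=[-0.7775]
Step 8: x=[8.2751] v=[-0.8478]
Step 9: x=[8.1396] v=[-0.9032]
Step 10: x=[7.9982] v=[-0.9428]
Step 11: x=[7.8533] v=[-0.9659]
Step 12: x=[7.7075] v=[-0.9721]
Step 13: x=[7.5633] v=[-0.9613]
Step 14: x=[7.4232] v=[-0.9337]
Step 15: x=[7.2897] v=[-0.8897]
Step 16: x=[7.1652] v=[-0.8302]
Step 17: x=[7.0518] v=[-0.7561]
Step 18: x=[6.9515] v=[-0.6688]
Step 19: x=[6.8660] v=[-0.5698]
Step 20: x=[6.7969] v=[-0.4608]
Step 21: x=[6.7453] v=[-0.3438]
Step 22: x=[6.7122] v=[-0.2208]
Step 23: x=[6.6981] v=[-0.0939]
Step 24: x=[6.7033] v=[0.0347]
First v>=0 after going negative at step 24, time=3.6000

Answer: 3.6000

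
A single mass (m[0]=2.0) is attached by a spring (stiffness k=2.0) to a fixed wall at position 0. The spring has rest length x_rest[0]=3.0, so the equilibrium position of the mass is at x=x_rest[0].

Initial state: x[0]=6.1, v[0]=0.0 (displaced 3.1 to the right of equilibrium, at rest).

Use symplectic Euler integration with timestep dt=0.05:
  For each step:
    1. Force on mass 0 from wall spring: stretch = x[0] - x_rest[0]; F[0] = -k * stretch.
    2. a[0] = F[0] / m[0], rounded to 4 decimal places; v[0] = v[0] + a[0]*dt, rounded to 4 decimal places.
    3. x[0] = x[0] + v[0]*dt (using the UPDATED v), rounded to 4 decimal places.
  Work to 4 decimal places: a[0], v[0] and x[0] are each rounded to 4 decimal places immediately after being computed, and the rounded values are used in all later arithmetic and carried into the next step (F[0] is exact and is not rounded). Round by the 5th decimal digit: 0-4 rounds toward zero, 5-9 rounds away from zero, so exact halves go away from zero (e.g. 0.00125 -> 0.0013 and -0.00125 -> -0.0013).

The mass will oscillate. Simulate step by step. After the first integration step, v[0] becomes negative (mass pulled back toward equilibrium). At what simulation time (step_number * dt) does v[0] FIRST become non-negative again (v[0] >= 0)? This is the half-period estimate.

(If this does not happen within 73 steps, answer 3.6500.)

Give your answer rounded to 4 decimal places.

Step 0: x=[6.1000] v=[0.0000]
Step 1: x=[6.0923] v=[-0.1550]
Step 2: x=[6.0768] v=[-0.3096]
Step 3: x=[6.0536] v=[-0.4634]
Step 4: x=[6.0228] v=[-0.6161]
Step 5: x=[5.9844] v=[-0.7672]
Step 6: x=[5.9386] v=[-0.9164]
Step 7: x=[5.8854] v=[-1.0633]
Step 8: x=[5.8250] v=[-1.2076]
Step 9: x=[5.7576] v=[-1.3489]
Step 10: x=[5.6833] v=[-1.4868]
Step 11: x=[5.6023] v=[-1.6210]
Step 12: x=[5.5147] v=[-1.7511]
Step 13: x=[5.4209] v=[-1.8768]
Step 14: x=[5.3210] v=[-1.9978]
Step 15: x=[5.2153] v=[-2.1139]
Step 16: x=[5.1041] v=[-2.2247]
Step 17: x=[4.9876] v=[-2.3299]
Step 18: x=[4.8661] v=[-2.4293]
Step 19: x=[4.7400] v=[-2.5226]
Step 20: x=[4.6095] v=[-2.6096]
Step 21: x=[4.4750] v=[-2.6901]
Step 22: x=[4.3368] v=[-2.7639]
Step 23: x=[4.1953] v=[-2.8307]
Step 24: x=[4.0508] v=[-2.8905]
Step 25: x=[3.9037] v=[-2.9430]
Step 26: x=[3.7543] v=[-2.9882]
Step 27: x=[3.6030] v=[-3.0259]
Step 28: x=[3.4502] v=[-3.0561]
Step 29: x=[3.2963] v=[-3.0786]
Step 30: x=[3.1416] v=[-3.0934]
Step 31: x=[2.9866] v=[-3.1005]
Step 32: x=[2.8316] v=[-3.0998]
Step 33: x=[2.6770] v=[-3.0914]
Step 34: x=[2.5232] v=[-3.0753]
Step 35: x=[2.3706] v=[-3.0515]
Step 36: x=[2.2196] v=[-3.0200]
Step 37: x=[2.0706] v=[-2.9810]
Step 38: x=[1.9239] v=[-2.9345]
Step 39: x=[1.7799] v=[-2.8807]
Step 40: x=[1.6389] v=[-2.8197]
Step 41: x=[1.5013] v=[-2.7516]
Step 42: x=[1.3675] v=[-2.6767]
Step 43: x=[1.2377] v=[-2.5951]
Step 44: x=[1.1124] v=[-2.5070]
Step 45: x=[0.9918] v=[-2.4126]
Step 46: x=[0.8762] v=[-2.3122]
Step 47: x=[0.7659] v=[-2.2060]
Step 48: x=[0.6612] v=[-2.0943]
Step 49: x=[0.5623] v=[-1.9774]
Step 50: x=[0.4695] v=[-1.8555]
Step 51: x=[0.3831] v=[-1.7290]
Step 52: x=[0.3032] v=[-1.5982]
Step 53: x=[0.2300] v=[-1.4634]
Step 54: x=[0.1638] v=[-1.3249]
Step 55: x=[0.1046] v=[-1.1831]
Step 56: x=[0.0527] v=[-1.0383]
Step 57: x=[0.0082] v=[-0.8909]
Step 58: x=[-0.0289] v=[-0.7413]
Step 59: x=[-0.0584] v=[-0.5899]
Step 60: x=[-0.0803] v=[-0.4370]
Step 61: x=[-0.0945] v=[-0.2830]
Step 62: x=[-0.1009] v=[-0.1283]
Step 63: x=[-0.0996] v=[0.0267]
First v>=0 after going negative at step 63, time=3.1500

Answer: 3.1500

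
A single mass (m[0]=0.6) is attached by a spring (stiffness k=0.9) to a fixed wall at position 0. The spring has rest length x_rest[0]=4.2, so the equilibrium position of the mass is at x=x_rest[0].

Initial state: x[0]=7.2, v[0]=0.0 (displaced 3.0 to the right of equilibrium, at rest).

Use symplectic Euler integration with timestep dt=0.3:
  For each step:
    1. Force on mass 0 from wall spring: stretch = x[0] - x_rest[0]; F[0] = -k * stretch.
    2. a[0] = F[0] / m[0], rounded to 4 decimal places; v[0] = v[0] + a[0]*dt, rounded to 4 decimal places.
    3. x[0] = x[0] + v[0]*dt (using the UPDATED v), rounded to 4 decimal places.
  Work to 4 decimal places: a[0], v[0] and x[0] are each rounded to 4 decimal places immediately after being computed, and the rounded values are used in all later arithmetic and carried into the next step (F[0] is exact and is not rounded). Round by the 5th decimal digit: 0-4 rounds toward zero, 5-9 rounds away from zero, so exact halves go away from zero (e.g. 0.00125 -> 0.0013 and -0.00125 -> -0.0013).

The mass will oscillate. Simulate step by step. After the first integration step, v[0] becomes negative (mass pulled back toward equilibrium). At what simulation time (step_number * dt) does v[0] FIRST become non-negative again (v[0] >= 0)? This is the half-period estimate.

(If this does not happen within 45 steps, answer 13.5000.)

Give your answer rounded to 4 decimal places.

Step 0: x=[7.2000] v=[0.0000]
Step 1: x=[6.7950] v=[-1.3500]
Step 2: x=[6.0397] v=[-2.5178]
Step 3: x=[5.0360] v=[-3.3457]
Step 4: x=[3.9194] v=[-3.7219]
Step 5: x=[2.8407] v=[-3.5956]
Step 6: x=[1.9455] v=[-2.9839]
Step 7: x=[1.3547] v=[-1.9694]
Step 8: x=[1.1480] v=[-0.6890]
Step 9: x=[1.3533] v=[0.6844]
First v>=0 after going negative at step 9, time=2.7000

Answer: 2.7000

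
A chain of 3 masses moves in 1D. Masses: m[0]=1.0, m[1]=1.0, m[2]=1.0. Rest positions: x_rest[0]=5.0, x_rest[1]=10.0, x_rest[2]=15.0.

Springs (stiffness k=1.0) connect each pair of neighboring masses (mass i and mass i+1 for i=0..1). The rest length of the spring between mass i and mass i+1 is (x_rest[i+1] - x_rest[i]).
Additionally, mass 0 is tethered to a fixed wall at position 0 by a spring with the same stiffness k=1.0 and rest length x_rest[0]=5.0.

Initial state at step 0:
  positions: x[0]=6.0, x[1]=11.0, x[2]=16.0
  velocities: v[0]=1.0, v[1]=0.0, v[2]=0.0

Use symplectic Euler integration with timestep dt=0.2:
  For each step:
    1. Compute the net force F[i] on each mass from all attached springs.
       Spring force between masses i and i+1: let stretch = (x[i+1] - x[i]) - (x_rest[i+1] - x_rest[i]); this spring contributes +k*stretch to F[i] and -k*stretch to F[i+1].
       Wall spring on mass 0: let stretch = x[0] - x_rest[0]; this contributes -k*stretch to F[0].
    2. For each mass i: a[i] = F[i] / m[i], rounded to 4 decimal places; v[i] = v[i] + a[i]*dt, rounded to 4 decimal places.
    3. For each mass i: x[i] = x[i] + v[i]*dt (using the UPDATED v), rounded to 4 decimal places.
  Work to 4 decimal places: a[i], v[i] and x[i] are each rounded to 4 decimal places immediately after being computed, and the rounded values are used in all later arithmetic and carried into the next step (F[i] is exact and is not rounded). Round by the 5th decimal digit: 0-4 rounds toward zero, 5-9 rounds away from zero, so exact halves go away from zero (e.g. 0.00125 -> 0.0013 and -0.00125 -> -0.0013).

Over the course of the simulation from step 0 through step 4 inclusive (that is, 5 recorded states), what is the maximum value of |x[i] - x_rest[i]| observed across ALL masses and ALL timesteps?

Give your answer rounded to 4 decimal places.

Answer: 1.3133

Derivation:
Step 0: x=[6.0000 11.0000 16.0000] v=[1.0000 0.0000 0.0000]
Step 1: x=[6.1600 11.0000 16.0000] v=[0.8000 0.0000 0.0000]
Step 2: x=[6.2672 11.0064 16.0000] v=[0.5360 0.0320 0.0000]
Step 3: x=[6.3133 11.0230 16.0003] v=[0.2304 0.0829 0.0013]
Step 4: x=[6.2952 11.0503 16.0015] v=[-0.0903 0.1364 0.0058]
Max displacement = 1.3133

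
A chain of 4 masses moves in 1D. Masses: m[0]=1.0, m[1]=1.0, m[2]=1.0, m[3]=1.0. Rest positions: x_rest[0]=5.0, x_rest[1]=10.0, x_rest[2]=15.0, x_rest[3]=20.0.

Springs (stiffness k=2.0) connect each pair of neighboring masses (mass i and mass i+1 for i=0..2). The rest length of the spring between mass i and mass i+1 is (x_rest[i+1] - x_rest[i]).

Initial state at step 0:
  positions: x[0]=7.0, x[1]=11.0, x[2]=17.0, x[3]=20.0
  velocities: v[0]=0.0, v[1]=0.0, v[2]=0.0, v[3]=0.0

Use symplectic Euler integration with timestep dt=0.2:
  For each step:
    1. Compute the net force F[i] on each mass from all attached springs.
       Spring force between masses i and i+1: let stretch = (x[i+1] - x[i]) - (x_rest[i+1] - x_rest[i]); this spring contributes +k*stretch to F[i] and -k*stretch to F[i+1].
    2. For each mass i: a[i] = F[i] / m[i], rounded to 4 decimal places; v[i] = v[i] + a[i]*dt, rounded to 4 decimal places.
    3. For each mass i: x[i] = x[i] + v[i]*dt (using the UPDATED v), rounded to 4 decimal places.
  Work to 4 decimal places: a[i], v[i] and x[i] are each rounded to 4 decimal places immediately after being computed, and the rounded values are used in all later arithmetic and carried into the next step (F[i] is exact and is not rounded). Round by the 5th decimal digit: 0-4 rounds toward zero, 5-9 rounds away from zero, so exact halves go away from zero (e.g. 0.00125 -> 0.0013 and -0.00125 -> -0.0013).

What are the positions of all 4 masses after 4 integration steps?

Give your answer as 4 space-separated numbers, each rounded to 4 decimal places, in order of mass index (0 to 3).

Answer: 6.4502 11.9317 15.4462 21.1718

Derivation:
Step 0: x=[7.0000 11.0000 17.0000 20.0000] v=[0.0000 0.0000 0.0000 0.0000]
Step 1: x=[6.9200 11.1600 16.7600 20.1600] v=[-0.4000 0.8000 -1.2000 0.8000]
Step 2: x=[6.7792 11.4288 16.3440 20.4480] v=[-0.7040 1.3440 -2.0800 1.4400]
Step 3: x=[6.6104 11.7188 15.8631 20.8077] v=[-0.8442 1.4502 -2.4045 1.7984]
Step 4: x=[6.4502 11.9317 15.4462 21.1718] v=[-0.8008 1.0646 -2.0844 1.8206]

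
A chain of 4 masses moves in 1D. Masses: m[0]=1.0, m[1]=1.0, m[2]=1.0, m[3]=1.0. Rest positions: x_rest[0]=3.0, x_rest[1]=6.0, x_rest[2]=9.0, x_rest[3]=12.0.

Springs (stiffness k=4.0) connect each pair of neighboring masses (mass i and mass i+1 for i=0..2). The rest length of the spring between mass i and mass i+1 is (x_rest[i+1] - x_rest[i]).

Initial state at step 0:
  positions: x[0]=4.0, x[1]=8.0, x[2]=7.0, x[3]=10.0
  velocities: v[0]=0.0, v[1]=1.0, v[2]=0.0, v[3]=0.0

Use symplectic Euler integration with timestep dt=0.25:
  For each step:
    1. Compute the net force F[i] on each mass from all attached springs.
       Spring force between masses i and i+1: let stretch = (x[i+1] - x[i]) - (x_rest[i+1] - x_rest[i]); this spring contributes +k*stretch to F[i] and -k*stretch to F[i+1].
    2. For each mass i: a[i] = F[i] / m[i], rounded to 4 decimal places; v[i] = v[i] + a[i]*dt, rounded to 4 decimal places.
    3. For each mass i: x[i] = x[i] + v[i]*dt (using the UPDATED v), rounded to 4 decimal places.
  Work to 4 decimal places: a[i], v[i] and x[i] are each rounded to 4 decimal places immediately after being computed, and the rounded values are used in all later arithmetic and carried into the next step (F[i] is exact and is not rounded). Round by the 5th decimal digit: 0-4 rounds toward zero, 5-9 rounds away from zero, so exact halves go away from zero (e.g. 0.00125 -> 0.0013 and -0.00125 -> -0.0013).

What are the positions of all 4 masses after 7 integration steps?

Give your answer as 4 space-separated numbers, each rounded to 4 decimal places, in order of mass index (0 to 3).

Answer: 0.8371 6.3414 9.2037 14.3679

Derivation:
Step 0: x=[4.0000 8.0000 7.0000 10.0000] v=[0.0000 1.0000 0.0000 0.0000]
Step 1: x=[4.2500 7.0000 8.0000 10.0000] v=[1.0000 -4.0000 4.0000 0.0000]
Step 2: x=[4.4375 5.5625 9.2500 10.2500] v=[0.7500 -5.7500 5.0000 1.0000]
Step 3: x=[4.1563 4.7656 9.8281 11.0000] v=[-1.1250 -3.1875 2.3125 3.0000]
Step 4: x=[3.2774 5.0820 9.4336 12.2070] v=[-3.5157 1.2657 -1.5781 4.8281]
Step 5: x=[2.0996 6.0352 8.6445 13.4707] v=[-4.7111 3.8127 -3.1563 5.0547]
Step 6: x=[1.1557 6.6568 8.4097 14.2778] v=[-3.7755 2.4864 -0.9394 3.2285]
Step 7: x=[0.8371 6.3414 9.2037 14.3679] v=[-1.2744 -1.2618 3.1758 0.3604]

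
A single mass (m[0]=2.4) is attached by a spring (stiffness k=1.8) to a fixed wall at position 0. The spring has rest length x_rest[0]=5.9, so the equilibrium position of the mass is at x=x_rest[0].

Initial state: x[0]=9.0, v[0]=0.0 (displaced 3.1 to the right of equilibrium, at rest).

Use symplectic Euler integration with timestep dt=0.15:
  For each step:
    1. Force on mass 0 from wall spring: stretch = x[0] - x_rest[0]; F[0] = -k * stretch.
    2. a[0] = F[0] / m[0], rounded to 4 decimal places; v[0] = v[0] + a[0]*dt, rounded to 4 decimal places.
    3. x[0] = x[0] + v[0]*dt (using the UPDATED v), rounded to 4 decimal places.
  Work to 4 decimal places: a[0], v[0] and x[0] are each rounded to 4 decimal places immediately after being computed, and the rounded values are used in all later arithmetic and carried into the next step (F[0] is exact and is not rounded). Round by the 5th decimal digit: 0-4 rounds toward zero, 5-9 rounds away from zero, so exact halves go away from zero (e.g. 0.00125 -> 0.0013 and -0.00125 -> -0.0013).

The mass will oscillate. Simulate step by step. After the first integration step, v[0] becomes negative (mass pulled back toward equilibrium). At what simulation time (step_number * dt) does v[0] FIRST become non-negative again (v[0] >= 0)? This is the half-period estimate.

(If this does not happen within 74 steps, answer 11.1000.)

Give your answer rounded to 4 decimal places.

Step 0: x=[9.0000] v=[0.0000]
Step 1: x=[8.9477] v=[-0.3488]
Step 2: x=[8.8439] v=[-0.6917]
Step 3: x=[8.6905] v=[-1.0229]
Step 4: x=[8.4900] v=[-1.3368]
Step 5: x=[8.2458] v=[-1.6282]
Step 6: x=[7.9620] v=[-1.8921]
Step 7: x=[7.6434] v=[-2.1241]
Step 8: x=[7.2954] v=[-2.3202]
Step 9: x=[6.9238] v=[-2.4772]
Step 10: x=[6.5349] v=[-2.5924]
Step 11: x=[6.1353] v=[-2.6638]
Step 12: x=[5.7318] v=[-2.6903]
Step 13: x=[5.3311] v=[-2.6714]
Step 14: x=[4.9400] v=[-2.6074]
Step 15: x=[4.5651] v=[-2.4994]
Step 16: x=[4.2127] v=[-2.3492]
Step 17: x=[3.8888] v=[-2.1594]
Step 18: x=[3.5988] v=[-1.9331]
Step 19: x=[3.3477] v=[-1.6742]
Step 20: x=[3.1396] v=[-1.3871]
Step 21: x=[2.9781] v=[-1.0766]
Step 22: x=[2.8659] v=[-0.7479]
Step 23: x=[2.8049] v=[-0.4066]
Step 24: x=[2.7961] v=[-0.0584]
Step 25: x=[2.8397] v=[0.2908]
First v>=0 after going negative at step 25, time=3.7500

Answer: 3.7500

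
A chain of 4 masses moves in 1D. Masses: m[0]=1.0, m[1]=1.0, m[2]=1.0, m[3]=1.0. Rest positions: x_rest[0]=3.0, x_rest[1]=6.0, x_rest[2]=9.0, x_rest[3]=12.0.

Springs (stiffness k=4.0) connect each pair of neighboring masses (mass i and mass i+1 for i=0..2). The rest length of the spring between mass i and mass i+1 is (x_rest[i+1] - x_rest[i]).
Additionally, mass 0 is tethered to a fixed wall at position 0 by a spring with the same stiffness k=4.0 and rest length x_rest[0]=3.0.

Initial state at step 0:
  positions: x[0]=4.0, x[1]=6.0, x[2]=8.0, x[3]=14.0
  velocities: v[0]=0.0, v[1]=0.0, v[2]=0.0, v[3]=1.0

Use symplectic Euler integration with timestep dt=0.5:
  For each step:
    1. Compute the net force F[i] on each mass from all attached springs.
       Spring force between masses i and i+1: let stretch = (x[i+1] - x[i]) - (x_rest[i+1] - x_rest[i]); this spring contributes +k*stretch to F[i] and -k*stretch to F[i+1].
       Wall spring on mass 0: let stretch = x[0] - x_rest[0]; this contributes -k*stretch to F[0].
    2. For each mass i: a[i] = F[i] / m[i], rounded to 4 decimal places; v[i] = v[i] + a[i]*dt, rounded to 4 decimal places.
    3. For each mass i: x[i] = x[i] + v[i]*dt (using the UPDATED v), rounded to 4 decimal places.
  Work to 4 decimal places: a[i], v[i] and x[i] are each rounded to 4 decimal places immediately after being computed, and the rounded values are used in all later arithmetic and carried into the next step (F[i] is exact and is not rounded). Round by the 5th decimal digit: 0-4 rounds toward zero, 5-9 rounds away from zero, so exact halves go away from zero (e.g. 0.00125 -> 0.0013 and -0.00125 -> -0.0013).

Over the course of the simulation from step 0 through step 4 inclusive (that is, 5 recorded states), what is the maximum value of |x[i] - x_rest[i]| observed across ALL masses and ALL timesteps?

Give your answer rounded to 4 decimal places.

Answer: 3.0000

Derivation:
Step 0: x=[4.0000 6.0000 8.0000 14.0000] v=[0.0000 0.0000 0.0000 1.0000]
Step 1: x=[2.0000 6.0000 12.0000 11.5000] v=[-4.0000 0.0000 8.0000 -5.0000]
Step 2: x=[2.0000 8.0000 9.5000 12.5000] v=[0.0000 4.0000 -5.0000 2.0000]
Step 3: x=[6.0000 5.5000 8.5000 13.5000] v=[8.0000 -5.0000 -2.0000 2.0000]
Step 4: x=[3.5000 6.5000 9.5000 12.5000] v=[-5.0000 2.0000 2.0000 -2.0000]
Max displacement = 3.0000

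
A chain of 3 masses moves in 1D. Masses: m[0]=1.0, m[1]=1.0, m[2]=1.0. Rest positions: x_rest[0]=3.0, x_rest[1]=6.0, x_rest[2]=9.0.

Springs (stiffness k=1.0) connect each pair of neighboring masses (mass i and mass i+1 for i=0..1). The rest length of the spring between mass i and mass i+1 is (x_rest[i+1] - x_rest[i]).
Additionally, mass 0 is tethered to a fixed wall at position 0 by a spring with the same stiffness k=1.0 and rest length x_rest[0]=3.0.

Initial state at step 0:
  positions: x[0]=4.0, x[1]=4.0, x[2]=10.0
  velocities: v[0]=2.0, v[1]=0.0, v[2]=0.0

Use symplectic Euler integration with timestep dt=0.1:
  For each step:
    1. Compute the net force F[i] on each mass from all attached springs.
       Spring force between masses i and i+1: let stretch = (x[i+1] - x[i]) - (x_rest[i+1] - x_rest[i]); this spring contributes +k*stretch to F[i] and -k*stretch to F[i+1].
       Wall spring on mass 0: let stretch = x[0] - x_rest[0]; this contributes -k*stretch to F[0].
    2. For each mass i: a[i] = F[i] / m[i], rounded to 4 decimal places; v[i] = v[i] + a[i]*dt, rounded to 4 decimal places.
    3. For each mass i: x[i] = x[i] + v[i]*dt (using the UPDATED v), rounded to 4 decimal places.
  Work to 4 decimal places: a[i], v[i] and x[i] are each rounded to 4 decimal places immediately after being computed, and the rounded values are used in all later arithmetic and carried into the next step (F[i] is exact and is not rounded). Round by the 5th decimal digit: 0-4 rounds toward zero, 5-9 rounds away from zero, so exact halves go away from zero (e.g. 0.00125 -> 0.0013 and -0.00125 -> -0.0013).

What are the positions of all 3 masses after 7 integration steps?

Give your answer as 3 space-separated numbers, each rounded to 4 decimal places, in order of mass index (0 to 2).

Answer: 4.2350 5.5554 9.2700

Derivation:
Step 0: x=[4.0000 4.0000 10.0000] v=[2.0000 0.0000 0.0000]
Step 1: x=[4.1600 4.0600 9.9700] v=[1.6000 0.6000 -0.3000]
Step 2: x=[4.2774 4.1801 9.9109] v=[1.1740 1.2010 -0.5910]
Step 3: x=[4.3511 4.3585 9.8245] v=[0.7365 1.7838 -0.8641]
Step 4: x=[4.3813 4.5915 9.7134] v=[0.3021 2.3297 -1.1107]
Step 5: x=[4.3698 4.8736 9.5811] v=[-0.1150 2.8209 -1.3229]
Step 6: x=[4.3196 5.1977 9.4317] v=[-0.5016 3.2413 -1.4937]
Step 7: x=[4.2350 5.5554 9.2700] v=[-0.8458 3.5769 -1.6171]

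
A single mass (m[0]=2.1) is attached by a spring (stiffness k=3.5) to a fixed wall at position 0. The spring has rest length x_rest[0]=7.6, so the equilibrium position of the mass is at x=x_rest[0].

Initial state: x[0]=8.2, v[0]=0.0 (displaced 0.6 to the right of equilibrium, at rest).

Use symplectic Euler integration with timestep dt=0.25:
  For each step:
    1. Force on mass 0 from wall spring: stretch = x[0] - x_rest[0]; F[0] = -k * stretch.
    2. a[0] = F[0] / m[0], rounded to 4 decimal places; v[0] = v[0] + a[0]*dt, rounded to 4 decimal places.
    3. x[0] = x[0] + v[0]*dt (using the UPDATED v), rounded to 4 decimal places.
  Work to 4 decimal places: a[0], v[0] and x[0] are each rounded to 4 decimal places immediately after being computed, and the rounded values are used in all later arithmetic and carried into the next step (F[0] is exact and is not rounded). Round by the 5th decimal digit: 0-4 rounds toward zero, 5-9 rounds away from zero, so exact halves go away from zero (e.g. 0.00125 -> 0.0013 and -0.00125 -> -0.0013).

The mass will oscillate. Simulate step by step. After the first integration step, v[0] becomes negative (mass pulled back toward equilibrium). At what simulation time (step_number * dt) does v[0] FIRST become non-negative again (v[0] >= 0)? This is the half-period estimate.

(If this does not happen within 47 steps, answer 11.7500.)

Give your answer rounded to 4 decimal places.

Answer: 2.5000

Derivation:
Step 0: x=[8.2000] v=[0.0000]
Step 1: x=[8.1375] v=[-0.2500]
Step 2: x=[8.0190] v=[-0.4740]
Step 3: x=[7.8569] v=[-0.6486]
Step 4: x=[7.6680] v=[-0.7557]
Step 5: x=[7.4720] v=[-0.7840]
Step 6: x=[7.2893] v=[-0.7307]
Step 7: x=[7.1390] v=[-0.6013]
Step 8: x=[7.0367] v=[-0.4092]
Step 9: x=[6.9931] v=[-0.1745]
Step 10: x=[7.0127] v=[0.0784]
First v>=0 after going negative at step 10, time=2.5000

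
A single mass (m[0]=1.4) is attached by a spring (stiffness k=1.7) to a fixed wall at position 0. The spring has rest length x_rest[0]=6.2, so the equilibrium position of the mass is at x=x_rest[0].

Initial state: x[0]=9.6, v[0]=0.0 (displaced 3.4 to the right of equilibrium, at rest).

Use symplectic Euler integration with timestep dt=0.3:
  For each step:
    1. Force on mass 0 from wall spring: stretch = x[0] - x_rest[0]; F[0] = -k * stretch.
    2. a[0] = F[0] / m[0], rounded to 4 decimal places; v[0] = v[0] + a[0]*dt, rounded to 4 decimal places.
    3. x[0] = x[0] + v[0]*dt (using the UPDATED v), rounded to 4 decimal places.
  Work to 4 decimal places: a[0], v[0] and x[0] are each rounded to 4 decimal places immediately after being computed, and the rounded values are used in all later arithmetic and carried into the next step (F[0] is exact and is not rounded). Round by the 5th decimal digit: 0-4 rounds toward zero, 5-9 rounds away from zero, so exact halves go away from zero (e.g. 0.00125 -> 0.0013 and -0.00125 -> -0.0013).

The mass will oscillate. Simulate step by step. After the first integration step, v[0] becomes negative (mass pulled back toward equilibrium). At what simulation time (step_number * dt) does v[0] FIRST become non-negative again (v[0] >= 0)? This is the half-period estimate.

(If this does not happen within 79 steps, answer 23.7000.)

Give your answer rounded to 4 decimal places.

Answer: 3.0000

Derivation:
Step 0: x=[9.6000] v=[0.0000]
Step 1: x=[9.2284] v=[-1.2386]
Step 2: x=[8.5259] v=[-2.3418]
Step 3: x=[7.5692] v=[-3.1891]
Step 4: x=[6.4628] v=[-3.6879]
Step 5: x=[5.3277] v=[-3.7836]
Step 6: x=[4.2880] v=[-3.4658]
Step 7: x=[3.4572] v=[-2.7693]
Step 8: x=[2.9261] v=[-1.7702]
Step 9: x=[2.7528] v=[-0.5776]
Step 10: x=[2.9563] v=[0.6782]
First v>=0 after going negative at step 10, time=3.0000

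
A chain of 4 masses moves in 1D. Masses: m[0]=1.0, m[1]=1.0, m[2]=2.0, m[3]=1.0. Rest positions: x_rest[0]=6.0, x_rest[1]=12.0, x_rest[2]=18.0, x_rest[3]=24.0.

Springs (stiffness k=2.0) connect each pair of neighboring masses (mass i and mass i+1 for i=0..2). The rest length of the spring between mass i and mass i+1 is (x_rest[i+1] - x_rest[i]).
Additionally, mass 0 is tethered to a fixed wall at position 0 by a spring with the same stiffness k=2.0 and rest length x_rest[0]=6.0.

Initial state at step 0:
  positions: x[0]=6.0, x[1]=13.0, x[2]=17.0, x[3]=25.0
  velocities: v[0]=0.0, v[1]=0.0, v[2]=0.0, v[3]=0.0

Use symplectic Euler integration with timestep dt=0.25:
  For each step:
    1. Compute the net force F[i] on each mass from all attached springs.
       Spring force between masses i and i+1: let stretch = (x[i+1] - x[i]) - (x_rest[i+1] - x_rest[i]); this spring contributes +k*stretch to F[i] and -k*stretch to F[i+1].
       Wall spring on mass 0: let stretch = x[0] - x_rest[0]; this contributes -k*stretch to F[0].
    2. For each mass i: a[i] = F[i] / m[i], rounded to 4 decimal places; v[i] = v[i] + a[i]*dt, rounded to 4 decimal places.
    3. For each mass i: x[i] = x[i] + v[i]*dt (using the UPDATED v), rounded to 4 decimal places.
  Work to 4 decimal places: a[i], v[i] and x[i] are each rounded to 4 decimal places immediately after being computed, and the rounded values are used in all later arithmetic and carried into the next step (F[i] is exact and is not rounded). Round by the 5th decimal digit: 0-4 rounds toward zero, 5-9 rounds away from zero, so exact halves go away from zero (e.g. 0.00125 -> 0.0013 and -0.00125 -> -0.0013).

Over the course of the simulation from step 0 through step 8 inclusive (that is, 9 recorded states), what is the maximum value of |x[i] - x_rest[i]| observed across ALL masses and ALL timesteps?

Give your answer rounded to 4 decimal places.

Step 0: x=[6.0000 13.0000 17.0000 25.0000] v=[0.0000 0.0000 0.0000 0.0000]
Step 1: x=[6.1250 12.6250 17.2500 24.7500] v=[0.5000 -1.5000 1.0000 -1.0000]
Step 2: x=[6.2969 12.0156 17.6797 24.3125] v=[0.6875 -2.4375 1.7188 -1.7500]
Step 3: x=[6.3965 11.3994 18.1700 23.7959] v=[0.3984 -2.4648 1.9610 -2.0664]
Step 4: x=[6.3219 11.0042 18.5887 23.3261] v=[-0.2984 -1.5810 1.6748 -1.8794]
Step 5: x=[6.0424 10.9717 18.8295 23.0141] v=[-1.1182 -0.1299 0.9630 -1.2481]
Step 6: x=[5.6237 11.3053 18.8407 22.9290] v=[-1.6748 1.3344 0.0447 -0.3404]
Step 7: x=[5.2122 11.8706 18.6364 23.0829] v=[-1.6459 2.2613 -0.8171 0.6155]
Step 8: x=[4.9815 12.4494 18.2872 23.4310] v=[-0.9228 2.3150 -1.3969 1.3923]
Max displacement = 1.0710

Answer: 1.0710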